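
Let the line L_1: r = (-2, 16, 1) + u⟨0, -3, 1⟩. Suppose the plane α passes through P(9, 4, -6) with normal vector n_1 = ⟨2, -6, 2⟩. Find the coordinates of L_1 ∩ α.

α: n_1·r = n_1·P gives 2x - 6y + 2z = -18.
Substitute r = (-2, 16, 1) + t(0, -3, 1) into the plane: -98 + 20t = -18, so t = 4.
Intersection: (-2, 16, 1) + 4·(0, -3, 1) = (-2, 4, 5).

(-2, 4, 5)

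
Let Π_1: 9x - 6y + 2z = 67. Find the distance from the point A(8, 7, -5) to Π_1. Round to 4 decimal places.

4.2727

n·A − d = (9)·(8) + (-6)·(7) + (2)·(-5) − 67 = -47; |n| = √121.
Distance = |-47| / √121 = 47/√121 ≈ 4.2727.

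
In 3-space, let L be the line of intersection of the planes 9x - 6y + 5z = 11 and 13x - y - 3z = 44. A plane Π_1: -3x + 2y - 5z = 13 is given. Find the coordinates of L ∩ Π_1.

(2, -3, -5)

Direction of L: (9, -6, 5) × (13, -1, -3) = (23, 92, 69).
A point on L: solving the two plane equations with x = -1 gives (-1, -15, -14).
Substitute r = (-1, -15, -14) + t(23, 92, 69) into the plane: 43 + (-230)t = 13, so t = 3/23.
Intersection: (-1, -15, -14) + (3/23)·(23, 92, 69) = (2, -3, -5).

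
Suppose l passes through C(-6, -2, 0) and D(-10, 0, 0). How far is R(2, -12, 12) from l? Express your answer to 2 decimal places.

13.15

A direction vector for l is D − C = (-4, 2, 0).
Taking (-6, -2, 0) on l with direction v = (-4, 2, 0): w = R − (-6, -2, 0) = (8, -10, 12), and w × v = (-24, -48, -24).
Distance = |w × v| / |v| = √3456 / √20 ≈ 13.15.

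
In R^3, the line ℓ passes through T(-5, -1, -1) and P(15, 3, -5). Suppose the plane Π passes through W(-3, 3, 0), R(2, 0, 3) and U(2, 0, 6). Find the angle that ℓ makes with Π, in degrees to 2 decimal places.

41.31

A direction vector for ℓ is P − T = (20, 4, -4).
WR = (5, -3, 3), WU = (5, -3, 6); a normal to Π is WR × WU = (-9, -15, 0).
Using W: Π has equation -9x - 15y = -18.
sin θ = |n·v| / (|n||v|) = |-240| / (√306 · √432) = 0.66010.
θ ≈ 41.31°.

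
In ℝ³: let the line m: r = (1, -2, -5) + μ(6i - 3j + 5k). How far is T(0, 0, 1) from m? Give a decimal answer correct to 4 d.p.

6.0309

Taking (1, -2, -5) on m with direction v = (6, -3, 5): w = T − (1, -2, -5) = (-1, 2, 6), and w × v = (28, 41, -9).
Distance = |w × v| / |v| = √2546 / √70 ≈ 6.0309.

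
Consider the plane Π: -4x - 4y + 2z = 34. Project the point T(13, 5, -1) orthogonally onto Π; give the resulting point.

(1, -7, 5)

Foot = T − λn with λ = (n·T − d)/|n|² = (-74 − 34)/36 = -3.
Foot = (13, 5, -1) − (-3)·(-4, -4, 2) = (1, -7, 5).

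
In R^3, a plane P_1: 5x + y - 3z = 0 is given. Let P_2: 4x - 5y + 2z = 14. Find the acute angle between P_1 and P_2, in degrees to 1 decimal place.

cos θ = |n₁·n₂| / (|n₁||n₂|) = |9| / (√35 · √45).
θ = arccos(0.22678) ≈ 76.9°.

76.9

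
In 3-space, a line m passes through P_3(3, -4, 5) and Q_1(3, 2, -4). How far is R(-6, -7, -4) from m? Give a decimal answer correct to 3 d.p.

A direction vector for m is Q_1 − P_3 = (0, 6, -9).
Taking (3, -4, 5) on m with direction v = (0, 6, -9): w = R − (3, -4, 5) = (-9, -3, -9), and w × v = (81, -81, -54).
Distance = |w × v| / |v| = √16038 / √117 ≈ 11.708.

11.708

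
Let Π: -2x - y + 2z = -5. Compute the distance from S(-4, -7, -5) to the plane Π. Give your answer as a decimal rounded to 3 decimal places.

3.333

n·S − d = (-2)·(-4) + (-1)·(-7) + (2)·(-5) − (-5) = 10; |n| = √9.
Distance = |10| / √9 = 10/√9 ≈ 3.333.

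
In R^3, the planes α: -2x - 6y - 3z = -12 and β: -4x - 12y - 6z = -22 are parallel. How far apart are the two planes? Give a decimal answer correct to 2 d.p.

Rescale β by 1/2: -2x - 6y - 3z = -11. Then distance = |-12 − (-11)| / √49 ≈ 0.14.

0.14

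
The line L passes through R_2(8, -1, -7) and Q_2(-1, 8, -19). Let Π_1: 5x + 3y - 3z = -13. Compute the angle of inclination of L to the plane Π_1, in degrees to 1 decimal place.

A direction vector for L is Q_2 − R_2 = (-9, 9, -12).
sin θ = |n·v| / (|n||v|) = |18| / (√43 · √306) = 0.15692.
θ ≈ 9.0°.

9.0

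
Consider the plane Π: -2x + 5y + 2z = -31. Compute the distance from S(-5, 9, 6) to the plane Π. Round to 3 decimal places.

n·S − d = (-2)·(-5) + (5)·(9) + (2)·(6) − (-31) = 98; |n| = √33.
Distance = |98| / √33 = 98/√33 ≈ 17.060.

17.060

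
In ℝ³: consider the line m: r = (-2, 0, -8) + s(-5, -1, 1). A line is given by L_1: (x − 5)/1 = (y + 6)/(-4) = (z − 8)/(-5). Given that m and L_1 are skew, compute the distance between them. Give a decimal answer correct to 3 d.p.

16.387

L_1 has direction (1, -4, -5) through (5, -6, 8).
Common perpendicular direction n = (-5, -1, 1) × (1, -4, -5) = (9, -24, 21).
With w = (5, -6, 8) − (-2, 0, -8) = (7, -6, 16), w · n = 543.
Distance = |w · n| / |n| = |543| / √1098 ≈ 16.387.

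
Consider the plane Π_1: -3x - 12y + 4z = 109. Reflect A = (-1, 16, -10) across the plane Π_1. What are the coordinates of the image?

λ = (n·A − d)/|n|² = (-229 − 109)/169 = -2.
Reflection = A − 2λn = (-1, 16, -10) − (-4)·(-3, -12, 4) = (-13, -32, 6).

(-13, -32, 6)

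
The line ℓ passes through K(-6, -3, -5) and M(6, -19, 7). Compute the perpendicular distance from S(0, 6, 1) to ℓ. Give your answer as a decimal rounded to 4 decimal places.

12.3693

A direction vector for ℓ is M − K = (12, -16, 12).
Taking (-6, -3, -5) on ℓ with direction v = (12, -16, 12): w = S − (-6, -3, -5) = (6, 9, 6), and w × v = (204, 0, -204).
Distance = |w × v| / |v| = √83232 / √544 ≈ 12.3693.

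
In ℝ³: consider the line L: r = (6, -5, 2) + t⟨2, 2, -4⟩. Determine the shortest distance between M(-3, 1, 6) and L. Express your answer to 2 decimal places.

10.62

Taking (6, -5, 2) on L with direction v = (2, 2, -4): w = M − (6, -5, 2) = (-9, 6, 4), and w × v = (-32, -28, -30).
Distance = |w × v| / |v| = √2708 / √24 ≈ 10.62.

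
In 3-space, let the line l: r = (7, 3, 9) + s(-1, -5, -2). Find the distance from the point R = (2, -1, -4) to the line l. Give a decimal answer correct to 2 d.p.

Taking (7, 3, 9) on l with direction v = (-1, -5, -2): w = R − (7, 3, 9) = (-5, -4, -13), and w × v = (-57, 3, 21).
Distance = |w × v| / |v| = √3699 / √30 ≈ 11.10.

11.10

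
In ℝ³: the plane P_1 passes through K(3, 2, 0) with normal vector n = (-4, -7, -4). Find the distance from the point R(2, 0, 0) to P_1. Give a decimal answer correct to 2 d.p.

P_1: n·r = n·K gives -4x - 7y - 4z = -26.
n·R − d = (-4)·(2) + (-7)·(0) + (-4)·(0) − (-26) = 18; |n| = √81.
Distance = |18| / √81 = 18/√81 ≈ 2.00.

2.00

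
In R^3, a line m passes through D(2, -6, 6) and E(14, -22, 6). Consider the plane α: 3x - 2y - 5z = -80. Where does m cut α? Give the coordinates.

(-10, 10, 6)

A direction vector for m is E − D = (12, -16, 0).
Substitute r = (2, -6, 6) + t(12, -16, 0) into the plane: -12 + 68t = -80, so t = -1.
Intersection: (2, -6, 6) + (-1)·(12, -16, 0) = (-10, 10, 6).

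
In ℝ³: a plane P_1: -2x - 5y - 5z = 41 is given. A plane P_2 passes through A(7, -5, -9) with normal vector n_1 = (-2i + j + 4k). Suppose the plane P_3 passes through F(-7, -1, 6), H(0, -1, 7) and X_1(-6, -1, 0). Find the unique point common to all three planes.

(7, -1, -10)

P_2: n_1·r = n_1·A gives -2x + y + 4z = -55.
FH = (7, 0, 1), FX_1 = (1, 0, -6); a normal to P_3 is FH × FX_1 = (0, 43, 0).
Using F: P_3 has equation 43y = -43.
Solving the 3×3 linear system -2x - 5y - 5z = 41, -2x + y + 4z = -55, 43y = -43 (e.g. by elimination or Cramer's rule, determinant = 774) gives (7, -1, -10).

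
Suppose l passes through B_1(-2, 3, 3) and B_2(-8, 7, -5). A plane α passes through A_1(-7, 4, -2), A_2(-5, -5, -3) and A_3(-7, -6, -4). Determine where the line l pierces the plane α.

A direction vector for l is B_2 − B_1 = (-6, 4, -8).
A_1A_2 = (2, -9, -1), A_1A_3 = (0, -10, -2); a normal to α is A_1A_2 × A_1A_3 = (8, 4, -20).
Using A_1: α has equation 8x + 4y - 20z = 0.
Substitute r = (-2, 3, 3) + t(-6, 4, -8) into the plane: -64 + 128t = 0, so t = 1/2.
Intersection: (-2, 3, 3) + (1/2)·(-6, 4, -8) = (-5, 5, -1).

(-5, 5, -1)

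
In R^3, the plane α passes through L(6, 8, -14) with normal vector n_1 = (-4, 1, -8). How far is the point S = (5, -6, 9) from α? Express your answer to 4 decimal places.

21.5556

α: n_1·r = n_1·L gives -4x + y - 8z = 96.
n·S − d = (-4)·(5) + (1)·(-6) + (-8)·(9) − 96 = -194; |n| = √81.
Distance = |-194| / √81 = 194/√81 ≈ 21.5556.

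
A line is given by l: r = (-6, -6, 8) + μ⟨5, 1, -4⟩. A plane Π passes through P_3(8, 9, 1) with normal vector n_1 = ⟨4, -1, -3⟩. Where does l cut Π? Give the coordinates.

Π: n_1·r = n_1·P_3 gives 4x - y - 3z = 20.
Substitute r = (-6, -6, 8) + t(5, 1, -4) into the plane: -42 + 31t = 20, so t = 2.
Intersection: (-6, -6, 8) + 2·(5, 1, -4) = (4, -4, 0).

(4, -4, 0)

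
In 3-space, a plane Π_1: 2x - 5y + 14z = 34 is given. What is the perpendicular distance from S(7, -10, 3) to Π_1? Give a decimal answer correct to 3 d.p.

n·S − d = (2)·(7) + (-5)·(-10) + (14)·(3) − 34 = 72; |n| = √225.
Distance = |72| / √225 = 72/√225 ≈ 4.800.

4.800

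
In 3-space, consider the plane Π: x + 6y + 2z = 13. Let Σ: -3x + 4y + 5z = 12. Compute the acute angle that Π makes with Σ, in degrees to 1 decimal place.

cos θ = |n₁·n₂| / (|n₁||n₂|) = |31| / (√41 · √50).
θ = arccos(0.68468) ≈ 46.8°.

46.8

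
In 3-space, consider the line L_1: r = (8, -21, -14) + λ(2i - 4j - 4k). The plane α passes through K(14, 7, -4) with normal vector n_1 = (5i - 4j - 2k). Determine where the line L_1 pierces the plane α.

(2, -9, -2)

α: n_1·r = n_1·K gives 5x - 4y - 2z = 50.
Substitute r = (8, -21, -14) + t(2, -4, -4) into the plane: 152 + 34t = 50, so t = -3.
Intersection: (8, -21, -14) + (-3)·(2, -4, -4) = (2, -9, -2).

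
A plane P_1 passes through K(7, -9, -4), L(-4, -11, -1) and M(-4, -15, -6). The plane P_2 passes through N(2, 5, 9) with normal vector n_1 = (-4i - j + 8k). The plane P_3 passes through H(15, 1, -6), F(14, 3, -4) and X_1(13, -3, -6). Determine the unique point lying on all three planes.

KL = (-11, -2, 3), KM = (-11, -6, -2); a normal to P_1 is KL × KM = (22, -55, 44).
Using K: P_1 has equation 22x - 55y + 44z = 473.
P_2: n_1·r = n_1·N gives -4x - y + 8z = 59.
HF = (-1, 2, 2), HX_1 = (-2, -4, 0); a normal to P_3 is HF × HX_1 = (8, -4, 8).
Using H: P_3 has equation 8x - 4y + 8z = 68.
Solving the 3×3 linear system 22x - 55y + 44z = 473, -4x - y + 8z = 59, 8x - 4y + 8z = 68 (e.g. by elimination or Cramer's rule, determinant = -3696) gives (0, -3, 7).

(0, -3, 7)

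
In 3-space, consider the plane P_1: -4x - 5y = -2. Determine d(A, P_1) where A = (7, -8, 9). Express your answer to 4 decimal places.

n·A − d = (-4)·(7) + (-5)·(-8) + (0)·(9) − (-2) = 14; |n| = √41.
Distance = |14| / √41 = 14/√41 ≈ 2.1864.

2.1864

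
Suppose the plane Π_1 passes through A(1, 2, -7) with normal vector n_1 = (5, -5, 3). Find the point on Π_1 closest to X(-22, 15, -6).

(-7, 0, 3)

Π_1: n_1·r = n_1·A gives 5x - 5y + 3z = -26.
Foot = X − λn with λ = (n·X − d)/|n|² = (-203 − (-26))/59 = -3.
Foot = (-22, 15, -6) − (-3)·(5, -5, 3) = (-7, 0, 3).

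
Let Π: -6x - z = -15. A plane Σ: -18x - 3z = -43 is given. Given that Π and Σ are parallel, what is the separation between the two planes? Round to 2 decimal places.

0.11

Rescale Σ by 1/3: -6x - z = -43/3. Then distance = |-15 − (-43/3)| / √37 ≈ 0.11.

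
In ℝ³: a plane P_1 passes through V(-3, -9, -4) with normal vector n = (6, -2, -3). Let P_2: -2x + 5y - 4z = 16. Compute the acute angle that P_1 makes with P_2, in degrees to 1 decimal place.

P_1: n·r = n·V gives 6x - 2y - 3z = 12.
cos θ = |n₁·n₂| / (|n₁||n₂|) = |-10| / (√49 · √45).
θ = arccos(0.21296) ≈ 77.7°.

77.7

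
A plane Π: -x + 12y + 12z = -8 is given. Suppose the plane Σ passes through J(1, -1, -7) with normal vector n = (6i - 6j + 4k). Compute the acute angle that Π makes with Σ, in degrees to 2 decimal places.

79.16

Σ: n·r = n·J gives 6x - 6y + 4z = -16.
cos θ = |n₁·n₂| / (|n₁||n₂|) = |-30| / (√289 · √88).
θ = arccos(0.18812) ≈ 79.16°.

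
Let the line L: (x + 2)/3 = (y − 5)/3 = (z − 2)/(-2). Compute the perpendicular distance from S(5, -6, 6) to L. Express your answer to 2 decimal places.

L has direction (3, 3, -2) through (-2, 5, 2).
Taking (-2, 5, 2) on L with direction v = (3, 3, -2): w = S − (-2, 5, 2) = (7, -11, 4), and w × v = (10, 26, 54).
Distance = |w × v| / |v| = √3692 / √22 ≈ 12.95.

12.95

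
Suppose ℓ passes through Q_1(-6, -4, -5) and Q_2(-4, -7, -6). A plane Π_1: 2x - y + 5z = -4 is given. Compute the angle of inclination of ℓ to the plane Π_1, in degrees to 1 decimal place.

5.6

A direction vector for ℓ is Q_2 − Q_1 = (2, -3, -1).
sin θ = |n·v| / (|n||v|) = |2| / (√30 · √14) = 0.09759.
θ ≈ 5.6°.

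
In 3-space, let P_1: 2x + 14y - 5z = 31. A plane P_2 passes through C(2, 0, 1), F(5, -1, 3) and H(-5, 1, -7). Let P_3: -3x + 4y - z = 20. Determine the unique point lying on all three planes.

(-3, 3, 1)

CF = (3, -1, 2), CH = (-7, 1, -8); a normal to P_2 is CF × CH = (6, 10, -4).
Using C: P_2 has equation 6x + 10y - 4z = 8.
Solving the 3×3 linear system 2x + 14y - 5z = 31, 6x + 10y - 4z = 8, -3x + 4y - z = 20 (e.g. by elimination or Cramer's rule, determinant = -6) gives (-3, 3, 1).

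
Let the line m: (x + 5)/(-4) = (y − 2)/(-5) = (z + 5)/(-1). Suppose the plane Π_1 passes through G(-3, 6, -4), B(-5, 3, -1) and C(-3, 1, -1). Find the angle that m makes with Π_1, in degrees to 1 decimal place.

m has direction (-4, -5, -1) through (-5, 2, -5).
GB = (-2, -3, 3), GC = (0, -5, 3); a normal to Π_1 is GB × GC = (6, 6, 10).
Using G: Π_1 has equation 6x + 6y + 10z = -22.
sin θ = |n·v| / (|n||v|) = |-64| / (√172 · √42) = 0.75299.
θ ≈ 48.9°.

48.9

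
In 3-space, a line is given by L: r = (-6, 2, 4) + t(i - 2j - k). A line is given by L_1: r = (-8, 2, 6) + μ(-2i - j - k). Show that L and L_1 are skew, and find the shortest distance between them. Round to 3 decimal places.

2.028

Common perpendicular direction n = (1, -2, -1) × (-2, -1, -1) = (1, 3, -5).
With w = (-8, 2, 6) − (-6, 2, 4) = (-2, 0, 2), w · n = -12.
Since n ≠ 0 the lines are not parallel, and w · n = -12 ≠ 0 so they do not intersect; hence they are skew.
Distance = |w · n| / |n| = |-12| / √35 ≈ 2.028.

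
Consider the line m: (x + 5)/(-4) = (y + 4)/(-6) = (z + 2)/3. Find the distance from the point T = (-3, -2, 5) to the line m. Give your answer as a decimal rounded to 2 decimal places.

m has direction (-4, -6, 3) through (-5, -4, -2).
Taking (-5, -4, -2) on m with direction v = (-4, -6, 3): w = T − (-5, -4, -2) = (2, 2, 7), and w × v = (48, -34, -4).
Distance = |w × v| / |v| = √3476 / √61 ≈ 7.55.

7.55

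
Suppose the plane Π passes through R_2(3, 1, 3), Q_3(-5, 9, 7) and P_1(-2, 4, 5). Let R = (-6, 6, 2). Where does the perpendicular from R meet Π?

(-5, 5, 6)

R_2Q_3 = (-8, 8, 4), R_2P_1 = (-5, 3, 2); a normal to Π is R_2Q_3 × R_2P_1 = (4, -4, 16).
Using R_2: Π has equation 4x - 4y + 16z = 56.
Foot = R − λn with λ = (n·R − d)/|n|² = (-16 − 56)/288 = -1/4.
Foot = (-6, 6, 2) − (-1/4)·(4, -4, 16) = (-5, 5, 6).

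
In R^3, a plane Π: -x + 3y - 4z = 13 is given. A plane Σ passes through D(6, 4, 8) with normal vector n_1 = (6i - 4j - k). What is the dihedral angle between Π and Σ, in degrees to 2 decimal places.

67.84

Σ: n_1·r = n_1·D gives 6x - 4y - z = 12.
cos θ = |n₁·n₂| / (|n₁||n₂|) = |-14| / (√26 · √53).
θ = arccos(0.37714) ≈ 67.84°.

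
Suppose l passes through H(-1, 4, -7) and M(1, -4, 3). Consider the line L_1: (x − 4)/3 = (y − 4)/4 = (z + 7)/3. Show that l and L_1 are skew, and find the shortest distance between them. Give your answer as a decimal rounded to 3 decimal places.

4.240

A direction vector for l is M − H = (2, -8, 10).
L_1 has direction (3, 4, 3) through (4, 4, -7).
Common perpendicular direction n = (2, -8, 10) × (3, 4, 3) = (-64, 24, 32).
With w = (4, 4, -7) − (-1, 4, -7) = (5, 0, 0), w · n = -320.
Since n ≠ 0 the lines are not parallel, and w · n = -320 ≠ 0 so they do not intersect; hence they are skew.
Distance = |w · n| / |n| = |-320| / √5696 ≈ 4.240.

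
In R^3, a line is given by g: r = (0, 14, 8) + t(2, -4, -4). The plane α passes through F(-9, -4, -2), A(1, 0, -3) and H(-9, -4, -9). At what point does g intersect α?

FA = (10, 4, -1), FH = (0, 0, -7); a normal to α is FA × FH = (-28, 70, 0).
Using F: α has equation -28x + 70y = -28.
Substitute r = (0, 14, 8) + t(2, -4, -4) into the plane: 980 + (-336)t = -28, so t = 3.
Intersection: (0, 14, 8) + 3·(2, -4, -4) = (6, 2, -4).

(6, 2, -4)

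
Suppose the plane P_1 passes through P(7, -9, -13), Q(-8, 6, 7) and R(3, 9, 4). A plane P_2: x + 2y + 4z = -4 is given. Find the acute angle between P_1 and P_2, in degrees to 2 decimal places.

PQ = (-15, 15, 20), PR = (-4, 18, 17); a normal to P_1 is PQ × PR = (-105, 175, -210).
Using P: P_1 has equation -105x + 175y - 210z = 420.
cos θ = |n₁·n₂| / (|n₁||n₂|) = |-595| / (√85750 · √21).
θ = arccos(0.44339) ≈ 63.68°.

63.68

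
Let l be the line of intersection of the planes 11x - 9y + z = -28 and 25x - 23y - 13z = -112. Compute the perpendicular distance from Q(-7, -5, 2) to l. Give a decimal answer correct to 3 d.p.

Direction of l: (11, -9, 1) × (25, -23, -13) = (140, 168, -28).
A point on l: solving the two plane equations with x = -2 gives (-2, 1, 3).
Taking (-2, 1, 3) on l with direction v = (140, 168, -28): w = Q − (-2, 1, 3) = (-5, -6, -1), and w × v = (336, -280, 0).
Distance = |w × v| / |v| = √191296 / √48608 ≈ 1.984.

1.984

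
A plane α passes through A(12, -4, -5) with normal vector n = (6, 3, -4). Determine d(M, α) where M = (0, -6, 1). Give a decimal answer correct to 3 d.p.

13.060

α: n·r = n·A gives 6x + 3y - 4z = 80.
n·M − d = (6)·(0) + (3)·(-6) + (-4)·(1) − 80 = -102; |n| = √61.
Distance = |-102| / √61 = 102/√61 ≈ 13.060.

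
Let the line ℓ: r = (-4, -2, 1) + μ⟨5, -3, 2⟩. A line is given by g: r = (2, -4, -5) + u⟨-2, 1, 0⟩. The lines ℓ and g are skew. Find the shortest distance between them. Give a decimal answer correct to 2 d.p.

Common perpendicular direction n = (5, -3, 2) × (-2, 1, 0) = (-2, -4, -1).
With w = (2, -4, -5) − (-4, -2, 1) = (6, -2, -6), w · n = 2.
Distance = |w · n| / |n| = |2| / √21 ≈ 0.44.

0.44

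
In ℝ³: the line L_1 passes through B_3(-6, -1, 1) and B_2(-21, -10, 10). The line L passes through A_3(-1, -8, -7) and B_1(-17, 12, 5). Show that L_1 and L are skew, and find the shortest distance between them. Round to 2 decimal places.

A direction vector for L_1 is B_2 − B_3 = (-15, -9, 9).
A direction vector for L is B_1 − A_3 = (-16, 20, 12).
Common perpendicular direction n = (-15, -9, 9) × (-16, 20, 12) = (-288, 36, -444).
With w = (-1, -8, -7) − (-6, -1, 1) = (5, -7, -8), w · n = 1860.
Since n ≠ 0 the lines are not parallel, and w · n = 1860 ≠ 0 so they do not intersect; hence they are skew.
Distance = |w · n| / |n| = |1860| / √281376 ≈ 3.51.

3.51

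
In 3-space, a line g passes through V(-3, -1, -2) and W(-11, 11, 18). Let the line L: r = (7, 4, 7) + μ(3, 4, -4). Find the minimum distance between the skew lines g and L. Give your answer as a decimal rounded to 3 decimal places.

11.868

A direction vector for g is W − V = (-8, 12, 20).
Common perpendicular direction n = (-8, 12, 20) × (3, 4, -4) = (-128, 28, -68).
With w = (7, 4, 7) − (-3, -1, -2) = (10, 5, 9), w · n = -1752.
Distance = |w · n| / |n| = |-1752| / √21792 ≈ 11.868.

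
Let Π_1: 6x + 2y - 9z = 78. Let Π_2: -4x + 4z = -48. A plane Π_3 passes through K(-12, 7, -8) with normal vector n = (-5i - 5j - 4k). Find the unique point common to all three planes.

(4, -9, -8)

Π_3: n·r = n·K gives -5x - 5y - 4z = 57.
Solving the 3×3 linear system 6x + 2y - 9z = 78, -4x + 4z = -48, -5x - 5y - 4z = 57 (e.g. by elimination or Cramer's rule, determinant = -132) gives (4, -9, -8).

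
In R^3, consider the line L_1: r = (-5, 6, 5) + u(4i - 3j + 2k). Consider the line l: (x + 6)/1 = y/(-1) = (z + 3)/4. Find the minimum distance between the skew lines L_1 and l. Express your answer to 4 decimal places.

l has direction (1, -1, 4) through (-6, 0, -3).
Common perpendicular direction n = (4, -3, 2) × (1, -1, 4) = (-10, -14, -1).
With w = (-6, 0, -3) − (-5, 6, 5) = (-1, -6, -8), w · n = 102.
Distance = |w · n| / |n| = |102| / √297 ≈ 5.9186.

5.9186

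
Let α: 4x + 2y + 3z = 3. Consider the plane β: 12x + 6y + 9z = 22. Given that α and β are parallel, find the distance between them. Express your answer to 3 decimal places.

0.805

Rescale β by 1/3: 4x + 2y + 3z = 22/3. Then distance = |3 − (22/3)| / √29 ≈ 0.805.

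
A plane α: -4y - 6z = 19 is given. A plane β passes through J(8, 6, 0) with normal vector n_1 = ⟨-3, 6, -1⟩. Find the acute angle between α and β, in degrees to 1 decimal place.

β: n_1·r = n_1·J gives -3x + 6y - z = 12.
cos θ = |n₁·n₂| / (|n₁||n₂|) = |-18| / (√52 · √46).
θ = arccos(0.36804) ≈ 68.4°.

68.4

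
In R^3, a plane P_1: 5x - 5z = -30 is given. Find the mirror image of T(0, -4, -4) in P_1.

(-10, -4, 6)

λ = (n·T − d)/|n|² = (20 − (-30))/50 = 1.
Reflection = T − 2λn = (0, -4, -4) − 2·(5, 0, -5) = (-10, -4, 6).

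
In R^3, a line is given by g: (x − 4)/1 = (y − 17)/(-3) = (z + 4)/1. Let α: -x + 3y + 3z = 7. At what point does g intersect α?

(8, 5, 0)

g has direction (1, -3, 1) through (4, 17, -4).
Substitute r = (4, 17, -4) + t(1, -3, 1) into the plane: 35 + (-7)t = 7, so t = 4.
Intersection: (4, 17, -4) + 4·(1, -3, 1) = (8, 5, 0).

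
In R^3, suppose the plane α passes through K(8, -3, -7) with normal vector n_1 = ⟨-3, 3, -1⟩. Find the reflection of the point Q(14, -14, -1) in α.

(-4, 4, -7)

α: n_1·r = n_1·K gives -3x + 3y - z = -26.
λ = (n·Q − d)/|n|² = (-83 − (-26))/19 = -3.
Reflection = Q − 2λn = (14, -14, -1) − (-6)·(-3, 3, -1) = (-4, 4, -7).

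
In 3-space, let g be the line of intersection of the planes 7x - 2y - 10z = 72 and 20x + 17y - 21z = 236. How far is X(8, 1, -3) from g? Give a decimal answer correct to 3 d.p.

Direction of g: (7, -2, -10) × (20, 17, -21) = (212, -53, 159).
A point on g: solving the two plane equations with x = 4 gives (4, 3, -5).
Taking (4, 3, -5) on g with direction v = (212, -53, 159): w = X − (4, 3, -5) = (4, -2, 2), and w × v = (-212, -212, 212).
Distance = |w × v| / |v| = √134832 / √73034 ≈ 1.359.

1.359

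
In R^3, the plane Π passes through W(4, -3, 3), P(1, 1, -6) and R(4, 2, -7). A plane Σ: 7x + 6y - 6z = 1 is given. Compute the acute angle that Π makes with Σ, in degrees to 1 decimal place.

WP = (-3, 4, -9), WR = (0, 5, -10); a normal to Π is WP × WR = (5, -30, -15).
Using W: Π has equation 5x - 30y - 15z = 65.
cos θ = |n₁·n₂| / (|n₁||n₂|) = |-55| / (√1150 · √121).
θ = arccos(0.14744) ≈ 81.5°.

81.5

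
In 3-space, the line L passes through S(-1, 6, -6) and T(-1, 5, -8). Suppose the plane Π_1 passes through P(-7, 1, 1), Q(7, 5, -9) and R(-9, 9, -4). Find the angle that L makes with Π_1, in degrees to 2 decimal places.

A direction vector for L is T − S = (0, -1, -2).
PQ = (14, 4, -10), PR = (-2, 8, -5); a normal to Π_1 is PQ × PR = (60, 90, 120).
Using P: Π_1 has equation 60x + 90y + 120z = -210.
sin θ = |n·v| / (|n||v|) = |-330| / (√26100 · √5) = 0.91350.
θ ≈ 65.99°.

65.99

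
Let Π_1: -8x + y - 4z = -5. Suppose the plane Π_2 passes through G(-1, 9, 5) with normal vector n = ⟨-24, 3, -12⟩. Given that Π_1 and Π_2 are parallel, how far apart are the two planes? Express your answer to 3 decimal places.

Π_2: n·r = n·G gives -24x + 3y - 12z = -9.
Rescale Π_2 by 1/3: -8x + y - 4z = -3. Then distance = |-5 − (-3)| / √81 ≈ 0.222.

0.222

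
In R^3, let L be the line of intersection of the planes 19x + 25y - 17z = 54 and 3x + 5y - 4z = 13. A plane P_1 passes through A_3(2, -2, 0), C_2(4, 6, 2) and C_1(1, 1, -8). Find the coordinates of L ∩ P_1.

(1, -2, -5)

Direction of L: (19, 25, -17) × (3, 5, -4) = (-15, 25, 20).
A point on L: solving the two plane equations with x = 7 gives (7, -12, -13).
A_3C_2 = (2, 8, 2), A_3C_1 = (-1, 3, -8); a normal to P_1 is A_3C_2 × A_3C_1 = (-70, 14, 14).
Using A_3: P_1 has equation -70x + 14y + 14z = -168.
Substitute r = (7, -12, -13) + t(-15, 25, 20) into the plane: -840 + 1680t = -168, so t = 2/5.
Intersection: (7, -12, -13) + (2/5)·(-15, 25, 20) = (1, -2, -5).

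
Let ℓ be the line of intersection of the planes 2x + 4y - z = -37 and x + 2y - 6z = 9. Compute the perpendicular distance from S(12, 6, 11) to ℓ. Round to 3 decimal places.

Direction of ℓ: (2, 4, -1) × (1, 2, -6) = (-22, 11, 0).
A point on ℓ: solving the two plane equations with x = 1 gives (1, -11, -5).
Taking (1, -11, -5) on ℓ with direction v = (-22, 11, 0): w = S − (1, -11, -5) = (11, 17, 16), and w × v = (-176, -352, 495).
Distance = |w × v| / |v| = √399905 / √605 ≈ 25.710.

25.710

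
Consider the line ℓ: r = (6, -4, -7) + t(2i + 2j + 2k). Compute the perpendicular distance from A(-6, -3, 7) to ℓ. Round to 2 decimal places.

18.38

Taking (6, -4, -7) on ℓ with direction v = (2, 2, 2): w = A − (6, -4, -7) = (-12, 1, 14), and w × v = (-26, 52, -26).
Distance = |w × v| / |v| = √4056 / √12 ≈ 18.38.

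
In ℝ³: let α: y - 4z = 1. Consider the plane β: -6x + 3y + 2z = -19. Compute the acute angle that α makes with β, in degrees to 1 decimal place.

cos θ = |n₁·n₂| / (|n₁||n₂|) = |-5| / (√17 · √49).
θ = arccos(0.17324) ≈ 80.0°.

80.0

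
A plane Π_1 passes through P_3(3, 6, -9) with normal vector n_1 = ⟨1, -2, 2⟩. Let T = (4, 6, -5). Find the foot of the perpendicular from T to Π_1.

(3, 8, -7)

Π_1: n_1·r = n_1·P_3 gives x - 2y + 2z = -27.
Foot = T − λn with λ = (n·T − d)/|n|² = (-18 − (-27))/9 = 1.
Foot = (4, 6, -5) − 1·(1, -2, 2) = (3, 8, -7).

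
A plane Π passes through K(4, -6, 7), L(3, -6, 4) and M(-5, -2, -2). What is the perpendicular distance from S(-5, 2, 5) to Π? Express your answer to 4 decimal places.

KL = (-1, 0, -3), KM = (-9, 4, -9); a normal to Π is KL × KM = (12, 18, -4).
Using K: Π has equation 12x + 18y - 4z = -88.
n·S − d = (12)·(-5) + (18)·(2) + (-4)·(5) − (-88) = 44; |n| = √484.
Distance = |44| / √484 = 44/√484 ≈ 2.0000.

2.0000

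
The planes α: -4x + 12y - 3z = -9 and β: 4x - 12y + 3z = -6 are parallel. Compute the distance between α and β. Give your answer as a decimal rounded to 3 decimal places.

Rescale β by 1/(-1): -4x + 12y - 3z = 6. Then distance = |-9 − 6| / √169 ≈ 1.154.

1.154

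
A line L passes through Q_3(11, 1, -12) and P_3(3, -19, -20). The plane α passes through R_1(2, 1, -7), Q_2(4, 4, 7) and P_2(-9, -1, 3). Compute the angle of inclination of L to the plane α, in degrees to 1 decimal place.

A direction vector for L is P_3 − Q_3 = (-8, -20, -8).
R_1Q_2 = (2, 3, 14), R_1P_2 = (-11, -2, 10); a normal to α is R_1Q_2 × R_1P_2 = (58, -174, 29).
Using R_1: α has equation 58x - 174y + 29z = -261.
sin θ = |n·v| / (|n||v|) = |2784| / (√34481 · √528) = 0.65247.
θ ≈ 40.7°.

40.7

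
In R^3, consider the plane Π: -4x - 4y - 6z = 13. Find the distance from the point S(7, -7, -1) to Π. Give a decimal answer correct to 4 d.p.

n·S − d = (-4)·(7) + (-4)·(-7) + (-6)·(-1) − 13 = -7; |n| = √68.
Distance = |-7| / √68 = 7/√68 ≈ 0.8489.

0.8489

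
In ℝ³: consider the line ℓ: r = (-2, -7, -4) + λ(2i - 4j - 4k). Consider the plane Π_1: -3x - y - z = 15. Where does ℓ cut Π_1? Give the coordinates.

(-4, -3, 0)

Substitute r = (-2, -7, -4) + t(2, -4, -4) into the plane: 17 + 2t = 15, so t = -1.
Intersection: (-2, -7, -4) + (-1)·(2, -4, -4) = (-4, -3, 0).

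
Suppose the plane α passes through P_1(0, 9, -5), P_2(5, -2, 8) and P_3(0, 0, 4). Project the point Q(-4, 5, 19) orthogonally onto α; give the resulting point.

(0, -5, 9)

P_1P_2 = (5, -11, 13), P_1P_3 = (0, -9, 9); a normal to α is P_1P_2 × P_1P_3 = (18, -45, -45).
Using P_1: α has equation 18x - 45y - 45z = -180.
Foot = Q − λn with λ = (n·Q − d)/|n|² = (-1152 − (-180))/4374 = -2/9.
Foot = (-4, 5, 19) − (-2/9)·(18, -45, -45) = (0, -5, 9).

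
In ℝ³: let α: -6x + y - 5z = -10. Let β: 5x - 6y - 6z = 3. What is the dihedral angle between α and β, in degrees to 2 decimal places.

85.56

cos θ = |n₁·n₂| / (|n₁||n₂|) = |-6| / (√62 · √97).
θ = arccos(0.07737) ≈ 85.56°.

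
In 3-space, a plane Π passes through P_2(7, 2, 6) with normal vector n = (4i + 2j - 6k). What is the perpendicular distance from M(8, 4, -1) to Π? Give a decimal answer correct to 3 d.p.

6.682

Π: n·r = n·P_2 gives 4x + 2y - 6z = -4.
n·M − d = (4)·(8) + (2)·(4) + (-6)·(-1) − (-4) = 50; |n| = √56.
Distance = |50| / √56 = 50/√56 ≈ 6.682.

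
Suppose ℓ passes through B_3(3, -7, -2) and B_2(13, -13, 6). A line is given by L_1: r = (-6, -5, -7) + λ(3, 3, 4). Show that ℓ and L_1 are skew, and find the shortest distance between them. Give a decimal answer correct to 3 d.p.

A direction vector for ℓ is B_2 − B_3 = (10, -6, 8).
Common perpendicular direction n = (10, -6, 8) × (3, 3, 4) = (-48, -16, 48).
With w = (-6, -5, -7) − (3, -7, -2) = (-9, 2, -5), w · n = 160.
Since n ≠ 0 the lines are not parallel, and w · n = 160 ≠ 0 so they do not intersect; hence they are skew.
Distance = |w · n| / |n| = |160| / √4864 ≈ 2.294.

2.294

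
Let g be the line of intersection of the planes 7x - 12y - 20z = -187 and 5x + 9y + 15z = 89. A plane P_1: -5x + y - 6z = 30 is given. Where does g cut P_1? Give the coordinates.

(-5, 11, 1)

Direction of g: (7, -12, -20) × (5, 9, 15) = (0, -205, 123).
A point on g: solving the two plane equations with y = -9 gives (-5, -9, 13).
Substitute r = (-5, -9, 13) + t(0, -205, 123) into the plane: -62 + (-943)t = 30, so t = -4/41.
Intersection: (-5, -9, 13) + (-4/41)·(0, -205, 123) = (-5, 11, 1).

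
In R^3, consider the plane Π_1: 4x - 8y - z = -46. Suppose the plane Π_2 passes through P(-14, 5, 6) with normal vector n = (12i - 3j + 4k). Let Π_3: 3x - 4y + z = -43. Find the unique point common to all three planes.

Π_2: n·r = n·P gives 12x - 3y + 4z = -159.
Solving the 3×3 linear system 4x - 8y - z = -46, 12x - 3y + 4z = -159, 3x - 4y + z = -43 (e.g. by elimination or Cramer's rule, determinant = 91) gives (-11, 1, -6).

(-11, 1, -6)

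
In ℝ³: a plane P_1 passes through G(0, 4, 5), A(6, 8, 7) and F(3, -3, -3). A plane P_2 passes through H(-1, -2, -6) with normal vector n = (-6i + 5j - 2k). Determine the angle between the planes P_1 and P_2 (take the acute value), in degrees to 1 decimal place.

39.8

GA = (6, 4, 2), GF = (3, -7, -8); a normal to P_1 is GA × GF = (-18, 54, -54).
Using G: P_1 has equation -18x + 54y - 54z = -54.
P_2: n·r = n·H gives -6x + 5y - 2z = 8.
cos θ = |n₁·n₂| / (|n₁||n₂|) = |486| / (√6156 · √65).
θ = arccos(0.76830) ≈ 39.8°.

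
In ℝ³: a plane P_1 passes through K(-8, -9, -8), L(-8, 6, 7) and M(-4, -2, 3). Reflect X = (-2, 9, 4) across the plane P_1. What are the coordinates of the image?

(-10, 1, 12)

KL = (0, 15, 15), KM = (4, 7, 11); a normal to P_1 is KL × KM = (60, 60, -60).
Using K: P_1 has equation 60x + 60y - 60z = -540.
λ = (n·X − d)/|n|² = (180 − (-540))/10800 = 1/15.
Reflection = X − 2λn = (-2, 9, 4) − (2/15)·(60, 60, -60) = (-10, 1, 12).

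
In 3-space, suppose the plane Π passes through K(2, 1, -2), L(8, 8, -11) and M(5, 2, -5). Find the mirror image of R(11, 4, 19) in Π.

KL = (6, 7, -9), KM = (3, 1, -3); a normal to Π is KL × KM = (-12, -9, -15).
Using K: Π has equation -12x - 9y - 15z = -3.
λ = (n·R − d)/|n|² = (-453 − (-3))/450 = -1.
Reflection = R − 2λn = (11, 4, 19) − (-2)·(-12, -9, -15) = (-13, -14, -11).

(-13, -14, -11)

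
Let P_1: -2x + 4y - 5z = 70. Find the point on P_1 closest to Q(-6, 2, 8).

(-10, 10, -2)

Foot = Q − λn with λ = (n·Q − d)/|n|² = (-20 − 70)/45 = -2.
Foot = (-6, 2, 8) − (-2)·(-2, 4, -5) = (-10, 10, -2).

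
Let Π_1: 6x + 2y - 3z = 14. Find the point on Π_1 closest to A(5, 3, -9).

Foot = A − λn with λ = (n·A − d)/|n|² = (63 − 14)/49 = 1.
Foot = (5, 3, -9) − 1·(6, 2, -3) = (-1, 1, -6).

(-1, 1, -6)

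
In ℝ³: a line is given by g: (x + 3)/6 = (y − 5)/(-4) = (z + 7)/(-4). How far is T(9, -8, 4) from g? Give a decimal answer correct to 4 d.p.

g has direction (6, -4, -4) through (-3, 5, -7).
Taking (-3, 5, -7) on g with direction v = (6, -4, -4): w = T − (-3, 5, -7) = (12, -13, 11), and w × v = (96, 114, 30).
Distance = |w × v| / |v| = √23112 / √68 ≈ 18.4359.

18.4359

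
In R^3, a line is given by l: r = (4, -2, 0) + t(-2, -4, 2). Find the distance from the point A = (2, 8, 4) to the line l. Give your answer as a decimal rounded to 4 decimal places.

9.3452

Taking (4, -2, 0) on l with direction v = (-2, -4, 2): w = A − (4, -2, 0) = (-2, 10, 4), and w × v = (36, -4, 28).
Distance = |w × v| / |v| = √2096 / √24 ≈ 9.3452.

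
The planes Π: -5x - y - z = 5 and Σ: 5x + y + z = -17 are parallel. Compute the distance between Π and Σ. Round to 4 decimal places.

2.3094

Rescale Σ by 1/(-1): -5x - y - z = 17. Then distance = |5 − 17| / √27 ≈ 2.3094.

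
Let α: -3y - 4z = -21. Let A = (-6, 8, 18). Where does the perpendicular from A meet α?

(-6, -1, 6)

Foot = A − λn with λ = (n·A − d)/|n|² = (-96 − (-21))/25 = -3.
Foot = (-6, 8, 18) − (-3)·(0, -3, -4) = (-6, -1, 6).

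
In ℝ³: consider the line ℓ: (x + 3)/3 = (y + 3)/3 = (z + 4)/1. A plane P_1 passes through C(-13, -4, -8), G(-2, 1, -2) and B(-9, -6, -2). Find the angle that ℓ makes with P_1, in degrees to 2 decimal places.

7.61

ℓ has direction (3, 3, 1) through (-3, -3, -4).
CG = (11, 5, 6), CB = (4, -2, 6); a normal to P_1 is CG × CB = (42, -42, -42).
Using C: P_1 has equation 42x - 42y - 42z = -42.
sin θ = |n·v| / (|n||v|) = |-42| / (√5292 · √19) = 0.13245.
θ ≈ 7.61°.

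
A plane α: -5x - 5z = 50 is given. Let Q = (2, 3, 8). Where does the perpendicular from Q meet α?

(-8, 3, -2)

Foot = Q − λn with λ = (n·Q − d)/|n|² = (-50 − 50)/50 = -2.
Foot = (2, 3, 8) − (-2)·(-5, 0, -5) = (-8, 3, -2).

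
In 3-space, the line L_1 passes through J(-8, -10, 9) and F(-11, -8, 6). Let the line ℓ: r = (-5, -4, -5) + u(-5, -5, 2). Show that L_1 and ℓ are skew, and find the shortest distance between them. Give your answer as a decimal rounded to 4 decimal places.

7.4595

A direction vector for L_1 is F − J = (-3, 2, -3).
Common perpendicular direction n = (-3, 2, -3) × (-5, -5, 2) = (-11, 21, 25).
With w = (-5, -4, -5) − (-8, -10, 9) = (3, 6, -14), w · n = -257.
Since n ≠ 0 the lines are not parallel, and w · n = -257 ≠ 0 so they do not intersect; hence they are skew.
Distance = |w · n| / |n| = |-257| / √1187 ≈ 7.4595.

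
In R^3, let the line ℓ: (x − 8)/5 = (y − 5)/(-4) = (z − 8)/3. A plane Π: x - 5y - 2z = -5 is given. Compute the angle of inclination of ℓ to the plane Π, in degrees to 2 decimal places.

29.38

ℓ has direction (5, -4, 3) through (8, 5, 8).
sin θ = |n·v| / (|n||v|) = |19| / (√30 · √50) = 0.49058.
θ ≈ 29.38°.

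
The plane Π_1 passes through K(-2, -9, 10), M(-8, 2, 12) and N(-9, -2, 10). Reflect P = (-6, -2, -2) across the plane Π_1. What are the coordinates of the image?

KM = (-6, 11, 2), KN = (-7, 7, 0); a normal to Π_1 is KM × KN = (-14, -14, 35).
Using K: Π_1 has equation -14x - 14y + 35z = 504.
λ = (n·P − d)/|n|² = (42 − 504)/1617 = -2/7.
Reflection = P − 2λn = (-6, -2, -2) − (-4/7)·(-14, -14, 35) = (-14, -10, 18).

(-14, -10, 18)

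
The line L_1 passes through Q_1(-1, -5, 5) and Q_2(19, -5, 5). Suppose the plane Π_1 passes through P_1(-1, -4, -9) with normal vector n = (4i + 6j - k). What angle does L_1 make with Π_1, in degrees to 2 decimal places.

33.33

A direction vector for L_1 is Q_2 − Q_1 = (20, 0, 0).
Π_1: n·r = n·P_1 gives 4x + 6y - z = -19.
sin θ = |n·v| / (|n||v|) = |80| / (√53 · √400) = 0.54944.
θ ≈ 33.33°.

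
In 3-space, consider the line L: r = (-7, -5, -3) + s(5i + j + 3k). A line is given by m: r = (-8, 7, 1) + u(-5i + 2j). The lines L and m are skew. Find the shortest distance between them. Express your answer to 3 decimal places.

Common perpendicular direction n = (5, 1, 3) × (-5, 2, 0) = (-6, -15, 15).
With w = (-8, 7, 1) − (-7, -5, -3) = (-1, 12, 4), w · n = -114.
Distance = |w · n| / |n| = |-114| / √486 ≈ 5.171.

5.171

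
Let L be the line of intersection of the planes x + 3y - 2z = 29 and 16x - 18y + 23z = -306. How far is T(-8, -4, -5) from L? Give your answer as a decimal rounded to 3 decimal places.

Direction of L: (1, 3, -2) × (16, -18, 23) = (33, -55, -66).
A point on L: solving the two plane equations with x = -2 gives (-2, 5, -8).
Taking (-2, 5, -8) on L with direction v = (33, -55, -66): w = T − (-2, 5, -8) = (-6, -9, 3), and w × v = (759, -297, 627).
Distance = |w × v| / |v| = √1057419 / √8470 ≈ 11.173.

11.173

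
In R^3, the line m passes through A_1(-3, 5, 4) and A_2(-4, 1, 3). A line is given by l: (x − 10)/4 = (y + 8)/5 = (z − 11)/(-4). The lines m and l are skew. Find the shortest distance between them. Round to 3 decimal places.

A direction vector for m is A_2 − A_1 = (-1, -4, -1).
l has direction (4, 5, -4) through (10, -8, 11).
Common perpendicular direction n = (-1, -4, -1) × (4, 5, -4) = (21, -8, 11).
With w = (10, -8, 11) − (-3, 5, 4) = (13, -13, 7), w · n = 454.
Distance = |w · n| / |n| = |454| / √626 ≈ 18.145.

18.145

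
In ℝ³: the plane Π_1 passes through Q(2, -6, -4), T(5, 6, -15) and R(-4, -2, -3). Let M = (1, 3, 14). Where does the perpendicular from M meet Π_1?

QT = (3, 12, -11), QR = (-6, 4, 1); a normal to Π_1 is QT × QR = (56, 63, 84).
Using Q: Π_1 has equation 56x + 63y + 84z = -602.
Foot = M − λn with λ = (n·M − d)/|n|² = (1421 − (-602))/14161 = 1/7.
Foot = (1, 3, 14) − (1/7)·(56, 63, 84) = (-7, -6, 2).

(-7, -6, 2)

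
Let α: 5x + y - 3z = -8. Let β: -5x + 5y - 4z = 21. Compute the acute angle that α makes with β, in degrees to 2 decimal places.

80.42

cos θ = |n₁·n₂| / (|n₁||n₂|) = |-8| / (√35 · √66).
θ = arccos(0.16645) ≈ 80.42°.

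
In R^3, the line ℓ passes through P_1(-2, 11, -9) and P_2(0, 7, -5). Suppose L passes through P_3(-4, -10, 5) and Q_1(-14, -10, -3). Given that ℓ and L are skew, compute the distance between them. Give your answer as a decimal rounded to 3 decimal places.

A direction vector for ℓ is P_2 − P_1 = (2, -4, 4).
A direction vector for L is Q_1 − P_3 = (-10, 0, -8).
Common perpendicular direction n = (2, -4, 4) × (-10, 0, -8) = (32, -24, -40).
With w = (-4, -10, 5) − (-2, 11, -9) = (-2, -21, 14), w · n = -120.
Distance = |w · n| / |n| = |-120| / √3200 ≈ 2.121.

2.121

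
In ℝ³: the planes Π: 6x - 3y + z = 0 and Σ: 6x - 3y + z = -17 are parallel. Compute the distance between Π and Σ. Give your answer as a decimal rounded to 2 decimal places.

2.51

Same normal n = (6, -3, 1) with |n| = √46; distance = |0 − (-17)| / |n| = 17/√46 ≈ 2.51.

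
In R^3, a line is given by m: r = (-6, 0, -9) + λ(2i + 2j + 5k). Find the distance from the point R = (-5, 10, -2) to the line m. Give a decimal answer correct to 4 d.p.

Taking (-6, 0, -9) on m with direction v = (2, 2, 5): w = R − (-6, 0, -9) = (1, 10, 7), and w × v = (36, 9, -18).
Distance = |w × v| / |v| = √1701 / √33 ≈ 7.1795.

7.1795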